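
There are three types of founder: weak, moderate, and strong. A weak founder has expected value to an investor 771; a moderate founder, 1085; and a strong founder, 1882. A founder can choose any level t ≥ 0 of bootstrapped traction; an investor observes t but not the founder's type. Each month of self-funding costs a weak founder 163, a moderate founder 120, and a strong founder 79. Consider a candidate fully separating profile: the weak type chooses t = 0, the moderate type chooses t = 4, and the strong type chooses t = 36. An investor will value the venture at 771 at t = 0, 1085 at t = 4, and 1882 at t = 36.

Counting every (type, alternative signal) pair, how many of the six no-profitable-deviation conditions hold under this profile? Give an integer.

Strong (own payoff 1882 − 79×36 = -962): to t=0 gives 771 → profitable ✗; to t=4 gives 1085 − 79×4 = 769 → profitable ✗.
Weak (own payoff 771): to t=4 gives 1085 − 163×4 = 433 → no gain ✓; to t=36 gives 1882 − 163×36 = -3986 → no gain ✓.
Moderate (own payoff 1085 − 120×4 = 605): to t=0 gives 771 → profitable ✗; to t=36 gives 1882 − 120×36 = -2438 → no gain ✓.
3 of the 6 constraints hold; not an equilibrium.

3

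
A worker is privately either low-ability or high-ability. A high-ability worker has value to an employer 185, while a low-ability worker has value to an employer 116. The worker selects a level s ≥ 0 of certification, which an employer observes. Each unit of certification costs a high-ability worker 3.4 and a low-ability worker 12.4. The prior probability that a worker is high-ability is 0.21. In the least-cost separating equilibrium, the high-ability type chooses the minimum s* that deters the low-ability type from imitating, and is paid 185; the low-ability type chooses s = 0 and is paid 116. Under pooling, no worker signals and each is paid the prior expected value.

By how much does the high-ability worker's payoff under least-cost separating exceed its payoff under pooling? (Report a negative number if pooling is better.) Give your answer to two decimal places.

Least-cost separating signal: s* solves 116 = 185 − 12.4·s*, so s* = (185 − 116)/12.4 ≈ 5.5645.
High-ability type's separating payoff: 185 − 3.4 × s* = 185 − 3.4 × (185 − 116)/12.4 = 185 − 234.6/12.4 ≈ 166.0806.
Pooling payoff: 0.21 × 185 + 0.79 × 116 = 130.49.
Difference: 166.0806 − 130.49 = 35.5906, i.e. 35.59 to two decimal places.
The high-ability type prefers to separate.

35.59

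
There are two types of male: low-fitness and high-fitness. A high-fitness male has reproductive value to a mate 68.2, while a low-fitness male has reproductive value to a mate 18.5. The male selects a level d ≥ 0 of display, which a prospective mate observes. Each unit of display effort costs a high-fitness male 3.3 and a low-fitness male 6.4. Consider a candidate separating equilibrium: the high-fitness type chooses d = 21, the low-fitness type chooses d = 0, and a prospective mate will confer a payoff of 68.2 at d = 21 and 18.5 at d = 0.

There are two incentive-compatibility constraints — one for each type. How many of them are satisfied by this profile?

1

High-fitness type: signal → 68.2 − 3.3 × 21 = -1.1; deviate to 0 → 18.5. IC fails (-1.1 < 18.5).
Low-fitness type: stay at 0 → 18.5; mimic → 68.2 − 6.4 × 21 = -66.2. IC holds (18.5 ≥ -66.2).
1 of 2 constraints hold, so this profile is not an equilibrium.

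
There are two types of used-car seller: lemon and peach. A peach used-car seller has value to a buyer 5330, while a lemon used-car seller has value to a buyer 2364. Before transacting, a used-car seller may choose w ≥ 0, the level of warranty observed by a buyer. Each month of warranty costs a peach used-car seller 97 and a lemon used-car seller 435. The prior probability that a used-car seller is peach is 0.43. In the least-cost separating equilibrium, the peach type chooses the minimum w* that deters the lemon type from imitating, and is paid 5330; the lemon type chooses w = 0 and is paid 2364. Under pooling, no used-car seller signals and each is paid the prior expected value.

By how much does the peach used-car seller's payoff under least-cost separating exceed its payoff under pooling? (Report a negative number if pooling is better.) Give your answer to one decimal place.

Least-cost separating signal: w* solves 2364 = 5330 − 435·w*, so w* = (5330 − 2364)/435 ≈ 6.8184.
Peach type's separating payoff: 5330 − 97 × w* = 5330 − 97 × (5330 − 2364)/435 = 5330 − 287702/435 ≈ 4668.616.
Pooling payoff: 0.43 × 5330 + 0.57 × 2364 = 3639.38.
Difference: 4668.616 − 3639.38 = 1029.236, i.e. 1029.2 to one decimal place.
The peach type prefers to separate.

1029.2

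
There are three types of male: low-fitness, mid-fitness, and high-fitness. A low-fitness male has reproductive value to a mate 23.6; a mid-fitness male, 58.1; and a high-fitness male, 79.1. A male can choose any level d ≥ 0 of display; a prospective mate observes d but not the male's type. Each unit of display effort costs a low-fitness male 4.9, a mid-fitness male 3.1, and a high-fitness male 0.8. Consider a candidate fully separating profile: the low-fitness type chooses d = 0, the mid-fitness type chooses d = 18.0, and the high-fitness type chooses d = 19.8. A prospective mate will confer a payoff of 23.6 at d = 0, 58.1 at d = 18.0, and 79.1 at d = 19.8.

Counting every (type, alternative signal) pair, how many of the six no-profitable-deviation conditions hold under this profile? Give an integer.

4

Mid-fitness (own payoff 58.1 − 3.1×18.0 = 2.3): to d=0 gives 23.6 → profitable ✗; to d=19.8 gives 79.1 − 3.1×19.8 = 17.72 → profitable ✗.
High-fitness (own payoff 79.1 − 0.8×19.8 = 63.26): to d=0 gives 23.6 → no gain ✓; to d=18.0 gives 58.1 − 0.8×18.0 = 43.7 → no gain ✓.
Low-fitness (own payoff 23.6): to d=18.0 gives 58.1 − 4.9×18.0 = -30.1 → no gain ✓; to d=19.8 gives 79.1 − 4.9×19.8 = -17.92 → no gain ✓.
4 of the 6 constraints hold; not an equilibrium.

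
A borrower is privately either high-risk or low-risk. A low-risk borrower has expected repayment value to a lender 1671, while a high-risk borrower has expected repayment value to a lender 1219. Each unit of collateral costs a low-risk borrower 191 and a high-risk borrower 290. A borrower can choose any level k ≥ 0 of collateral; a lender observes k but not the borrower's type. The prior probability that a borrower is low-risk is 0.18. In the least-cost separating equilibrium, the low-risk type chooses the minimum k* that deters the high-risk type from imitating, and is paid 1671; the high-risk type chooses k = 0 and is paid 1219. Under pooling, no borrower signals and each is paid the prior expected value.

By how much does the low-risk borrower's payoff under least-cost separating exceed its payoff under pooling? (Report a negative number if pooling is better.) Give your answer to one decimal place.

Least-cost separating signal: k* solves 1219 = 1671 − 290·k*, so k* = (1671 − 1219)/290 ≈ 1.5586.
Low-risk type's separating payoff: 1671 − 191 × k* = 1671 − 191 × (1671 − 1219)/290 = 1671 − 86332/290 ≈ 1373.303.
Pooling payoff: 0.18 × 1671 + 0.82 × 1219 = 1300.36.
Difference: 1373.303 − 1300.36 = 72.943, i.e. 72.9 to one decimal place.
The low-risk type prefers to separate.

72.9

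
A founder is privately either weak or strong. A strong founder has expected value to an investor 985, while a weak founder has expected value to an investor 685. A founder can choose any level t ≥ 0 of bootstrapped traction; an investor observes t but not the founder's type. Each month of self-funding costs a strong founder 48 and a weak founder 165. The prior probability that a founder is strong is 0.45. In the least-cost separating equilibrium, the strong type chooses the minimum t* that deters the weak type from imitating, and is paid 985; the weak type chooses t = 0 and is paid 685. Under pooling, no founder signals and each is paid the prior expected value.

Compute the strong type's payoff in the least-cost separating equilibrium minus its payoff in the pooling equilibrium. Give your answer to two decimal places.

77.73

Least-cost separating signal: t* solves 685 = 985 − 165·t*, so t* = (985 − 685)/165 ≈ 1.8182.
Strong type's separating payoff: 985 − 48 × t* = 985 − 48 × (985 − 685)/165 = 985 − 14400/165 ≈ 897.7273.
Pooling payoff: 0.45 × 985 + 0.55 × 685 = 820.
Difference: 897.7273 − 820 = 77.7273, i.e. 77.73 to two decimal places.
The strong type prefers to separate.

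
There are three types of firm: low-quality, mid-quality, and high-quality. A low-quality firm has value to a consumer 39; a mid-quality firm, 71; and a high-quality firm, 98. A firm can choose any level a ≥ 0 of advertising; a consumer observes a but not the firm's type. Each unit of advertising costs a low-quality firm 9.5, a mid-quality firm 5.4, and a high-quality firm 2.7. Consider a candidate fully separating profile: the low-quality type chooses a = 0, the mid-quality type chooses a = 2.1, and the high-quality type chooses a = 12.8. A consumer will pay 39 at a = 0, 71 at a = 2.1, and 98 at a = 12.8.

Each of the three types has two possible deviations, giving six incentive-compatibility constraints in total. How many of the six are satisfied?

High-quality (own payoff 98 − 2.7×12.8 = 63.44): to a=0 gives 39 → no gain ✓; to a=2.1 gives 71 − 2.7×2.1 = 65.33 → profitable ✗.
Low-quality (own payoff 39): to a=2.1 gives 71 − 9.5×2.1 = 51.05 → profitable ✗; to a=12.8 gives 98 − 9.5×12.8 = -23.6 → no gain ✓.
Mid-quality (own payoff 71 − 5.4×2.1 = 59.66): to a=0 gives 39 → no gain ✓; to a=12.8 gives 98 − 5.4×12.8 = 28.88 → no gain ✓.
4 of the 6 constraints hold; not an equilibrium.

4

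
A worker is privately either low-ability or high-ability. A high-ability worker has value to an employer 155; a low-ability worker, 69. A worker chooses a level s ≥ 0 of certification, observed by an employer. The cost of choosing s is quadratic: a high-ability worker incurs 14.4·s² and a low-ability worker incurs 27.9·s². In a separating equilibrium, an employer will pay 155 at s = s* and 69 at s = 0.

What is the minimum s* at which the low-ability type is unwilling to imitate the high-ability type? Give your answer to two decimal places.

The low-ability type at s = 0 receives 69; imitating at s* yields 155 − 27.9·s*².
Indifference: 69 = 155 − 27.9·s*², so s*² = (155 − 69) / 27.9 ≈ 3.0824.
s* = √3.0824 ≈ 1.76.

1.76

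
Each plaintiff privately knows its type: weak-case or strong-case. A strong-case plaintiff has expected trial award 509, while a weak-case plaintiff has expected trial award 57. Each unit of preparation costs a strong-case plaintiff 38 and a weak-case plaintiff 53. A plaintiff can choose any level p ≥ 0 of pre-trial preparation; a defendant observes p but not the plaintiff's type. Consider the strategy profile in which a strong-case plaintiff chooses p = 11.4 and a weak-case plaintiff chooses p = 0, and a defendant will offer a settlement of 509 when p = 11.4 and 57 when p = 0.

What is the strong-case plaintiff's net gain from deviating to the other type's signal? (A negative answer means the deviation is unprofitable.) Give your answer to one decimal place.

Playing p = 11.4 the strong-case plaintiff receives 509 − 38 × 11.4 = 75.8.
Deviating to p = 0 yields 57 instead.
Gain from deviating: 57 − 75.8 = -18.8.
The gain is negative, so the strong-case type's incentive-compatibility constraint is satisfied.

-18.8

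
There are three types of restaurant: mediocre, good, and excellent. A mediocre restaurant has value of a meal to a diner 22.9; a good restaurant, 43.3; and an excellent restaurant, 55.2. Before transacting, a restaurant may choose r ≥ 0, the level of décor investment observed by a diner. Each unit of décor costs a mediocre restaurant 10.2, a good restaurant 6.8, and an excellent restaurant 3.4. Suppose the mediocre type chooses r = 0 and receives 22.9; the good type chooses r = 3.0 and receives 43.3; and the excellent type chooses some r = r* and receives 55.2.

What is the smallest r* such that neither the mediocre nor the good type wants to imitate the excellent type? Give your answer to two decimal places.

4.75

Good type (on-path payoff 43.3 − 6.8×3.0 = 22.9) won't mimic when 22.9 ≥ 55.2 − 6.8·r*, i.e. r* ≥ 4.75.
Mediocre type (on-path payoff 22.9) won't mimic when 22.9 ≥ 55.2 − 10.2·r*, i.e. r* ≥ 3.17.
Both must hold, so r* = max(3.17, 4.75) = 4.75. The good type's constraint binds.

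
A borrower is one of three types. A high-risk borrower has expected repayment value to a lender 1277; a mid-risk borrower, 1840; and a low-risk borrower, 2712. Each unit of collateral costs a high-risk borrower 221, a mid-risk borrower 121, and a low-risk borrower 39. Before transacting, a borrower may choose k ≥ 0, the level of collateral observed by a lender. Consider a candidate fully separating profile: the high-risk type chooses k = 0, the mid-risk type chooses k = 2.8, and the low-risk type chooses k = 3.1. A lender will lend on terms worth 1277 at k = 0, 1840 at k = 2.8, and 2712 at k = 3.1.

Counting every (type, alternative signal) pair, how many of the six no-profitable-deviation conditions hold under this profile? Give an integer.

Low-risk (own payoff 2712 − 39×3.1 = 2591.1): to k=0 gives 1277 → no gain ✓; to k=2.8 gives 1840 − 39×2.8 = 1730.8 → no gain ✓.
Mid-risk (own payoff 1840 − 121×2.8 = 1501.2): to k=0 gives 1277 → no gain ✓; to k=3.1 gives 2712 − 121×3.1 = 2336.9 → profitable ✗.
High-risk (own payoff 1277): to k=2.8 gives 1840 − 221×2.8 = 1221.2 → no gain ✓; to k=3.1 gives 2712 − 221×3.1 = 2026.9 → profitable ✗.
4 of the 6 constraints hold; not an equilibrium.

4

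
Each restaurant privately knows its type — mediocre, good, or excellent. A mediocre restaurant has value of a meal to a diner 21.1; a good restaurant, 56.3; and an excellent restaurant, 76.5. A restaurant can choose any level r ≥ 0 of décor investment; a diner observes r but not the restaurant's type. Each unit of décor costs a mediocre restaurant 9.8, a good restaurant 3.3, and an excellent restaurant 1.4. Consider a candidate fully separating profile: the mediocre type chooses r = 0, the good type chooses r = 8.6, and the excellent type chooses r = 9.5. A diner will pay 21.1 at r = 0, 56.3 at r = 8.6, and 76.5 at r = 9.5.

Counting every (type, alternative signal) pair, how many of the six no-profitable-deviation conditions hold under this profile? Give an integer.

5

Excellent (own payoff 76.5 − 1.4×9.5 = 63.2): to r=0 gives 21.1 → no gain ✓; to r=8.6 gives 56.3 − 1.4×8.6 = 44.26 → no gain ✓.
Good (own payoff 56.3 − 3.3×8.6 = 27.92): to r=0 gives 21.1 → no gain ✓; to r=9.5 gives 76.5 − 3.3×9.5 = 45.15 → profitable ✗.
Mediocre (own payoff 21.1): to r=8.6 gives 56.3 − 9.8×8.6 = -27.98 → no gain ✓; to r=9.5 gives 76.5 − 9.8×9.5 = -16.6 → no gain ✓.
5 of the 6 constraints hold; not an equilibrium.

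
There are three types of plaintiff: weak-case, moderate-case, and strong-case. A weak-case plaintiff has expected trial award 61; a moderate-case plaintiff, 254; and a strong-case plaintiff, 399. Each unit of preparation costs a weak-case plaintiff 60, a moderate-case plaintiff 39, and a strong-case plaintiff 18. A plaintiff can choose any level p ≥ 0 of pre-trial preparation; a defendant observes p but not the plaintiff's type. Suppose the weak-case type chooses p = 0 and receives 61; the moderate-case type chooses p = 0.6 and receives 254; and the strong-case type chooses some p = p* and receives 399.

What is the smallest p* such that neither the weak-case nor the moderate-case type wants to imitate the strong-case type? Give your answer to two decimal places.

5.63

Weak-case type (on-path payoff 61) won't mimic when 61 ≥ 399 − 60·p*, i.e. p* ≥ 5.63.
Moderate-case type (on-path payoff 254 − 39×0.6 = 230.6) won't mimic when 230.6 ≥ 399 − 39·p*, i.e. p* ≥ 4.32.
Both must hold, so p* = max(5.63, 4.32) = 5.63. The weak-case type's constraint binds.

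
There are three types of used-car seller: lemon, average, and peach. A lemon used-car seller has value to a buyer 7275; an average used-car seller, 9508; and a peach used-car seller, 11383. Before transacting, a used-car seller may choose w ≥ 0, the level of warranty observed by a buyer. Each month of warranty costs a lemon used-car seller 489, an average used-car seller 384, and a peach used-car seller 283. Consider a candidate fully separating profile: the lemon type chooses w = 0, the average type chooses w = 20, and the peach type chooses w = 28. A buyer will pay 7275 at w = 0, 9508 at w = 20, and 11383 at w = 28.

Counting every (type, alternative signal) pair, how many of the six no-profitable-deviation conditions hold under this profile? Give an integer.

Average (own payoff 9508 − 384×20 = 1828): to w=0 gives 7275 → profitable ✗; to w=28 gives 11383 − 384×28 = 631 → no gain ✓.
Peach (own payoff 11383 − 283×28 = 3459): to w=0 gives 7275 → profitable ✗; to w=20 gives 9508 − 283×20 = 3848 → profitable ✗.
Lemon (own payoff 7275): to w=20 gives 9508 − 489×20 = -272 → no gain ✓; to w=28 gives 11383 − 489×28 = -2309 → no gain ✓.
3 of the 6 constraints hold; not an equilibrium.

3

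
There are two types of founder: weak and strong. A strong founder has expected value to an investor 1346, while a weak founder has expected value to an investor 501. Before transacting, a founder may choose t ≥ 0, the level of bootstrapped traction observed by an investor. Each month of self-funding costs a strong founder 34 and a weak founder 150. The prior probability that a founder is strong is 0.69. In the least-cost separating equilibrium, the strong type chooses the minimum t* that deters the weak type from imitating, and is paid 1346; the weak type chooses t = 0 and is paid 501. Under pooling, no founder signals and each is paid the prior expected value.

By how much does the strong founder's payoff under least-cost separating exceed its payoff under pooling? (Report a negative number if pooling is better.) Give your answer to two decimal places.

70.42

Least-cost separating signal: t* solves 501 = 1346 − 150·t*, so t* = (1346 − 501)/150 ≈ 5.6333.
Strong type's separating payoff: 1346 − 34 × t* = 1346 − 34 × (1346 − 501)/150 = 1346 − 28730/150 ≈ 1154.4667.
Pooling payoff: 0.69 × 1346 + 0.31 × 501 = 1084.05.
Difference: 1154.4667 − 1084.05 = 70.4167, i.e. 70.42 to two decimal places.
The strong type prefers to separate.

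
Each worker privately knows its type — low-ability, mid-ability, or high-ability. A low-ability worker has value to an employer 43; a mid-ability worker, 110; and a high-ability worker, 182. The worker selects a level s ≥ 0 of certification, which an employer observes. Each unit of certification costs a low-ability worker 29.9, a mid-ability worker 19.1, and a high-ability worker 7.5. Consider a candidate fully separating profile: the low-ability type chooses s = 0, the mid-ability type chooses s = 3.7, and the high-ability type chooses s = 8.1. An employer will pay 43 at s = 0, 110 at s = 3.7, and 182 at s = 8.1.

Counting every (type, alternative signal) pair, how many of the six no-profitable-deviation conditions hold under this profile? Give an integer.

5

Mid-ability (own payoff 110 − 19.1×3.7 = 39.33): to s=0 gives 43 → profitable ✗; to s=8.1 gives 182 − 19.1×8.1 = 27.29 → no gain ✓.
High-ability (own payoff 182 − 7.5×8.1 = 121.25): to s=0 gives 43 → no gain ✓; to s=3.7 gives 110 − 7.5×3.7 = 82.25 → no gain ✓.
Low-ability (own payoff 43): to s=3.7 gives 110 − 29.9×3.7 = -0.63 → no gain ✓; to s=8.1 gives 182 − 29.9×8.1 = -60.19 → no gain ✓.
5 of the 6 constraints hold; not an equilibrium.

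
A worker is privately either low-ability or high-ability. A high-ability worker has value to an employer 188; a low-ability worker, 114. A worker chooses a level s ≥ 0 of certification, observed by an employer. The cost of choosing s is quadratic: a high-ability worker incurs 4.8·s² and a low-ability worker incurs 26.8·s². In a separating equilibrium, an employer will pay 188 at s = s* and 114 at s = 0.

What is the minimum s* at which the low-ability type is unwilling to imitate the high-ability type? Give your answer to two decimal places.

The low-ability type at s = 0 receives 114; imitating at s* yields 188 − 26.8·s*².
Indifference: 114 = 188 − 26.8·s*², so s*² = (188 − 114) / 26.8 ≈ 2.7612.
s* = √2.7612 ≈ 1.66.

1.66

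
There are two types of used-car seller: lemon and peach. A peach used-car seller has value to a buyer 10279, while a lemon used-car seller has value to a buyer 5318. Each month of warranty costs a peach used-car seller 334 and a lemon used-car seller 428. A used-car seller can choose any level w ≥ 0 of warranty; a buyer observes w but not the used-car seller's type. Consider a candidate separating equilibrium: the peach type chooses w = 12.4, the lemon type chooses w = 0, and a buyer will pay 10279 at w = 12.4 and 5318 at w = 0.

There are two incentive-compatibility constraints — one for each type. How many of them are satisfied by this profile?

Lemon type: stay at 0 → 5318; mimic → 10279 − 428 × 12.4 = 4971.8. IC holds (5318 ≥ 4971.8).
Peach type: signal → 10279 − 334 × 12.4 = 6137.4; deviate to 0 → 5318. IC holds (6137.4 ≥ 5318).
2 of 2 constraints hold, so this is a separating equilibrium.

2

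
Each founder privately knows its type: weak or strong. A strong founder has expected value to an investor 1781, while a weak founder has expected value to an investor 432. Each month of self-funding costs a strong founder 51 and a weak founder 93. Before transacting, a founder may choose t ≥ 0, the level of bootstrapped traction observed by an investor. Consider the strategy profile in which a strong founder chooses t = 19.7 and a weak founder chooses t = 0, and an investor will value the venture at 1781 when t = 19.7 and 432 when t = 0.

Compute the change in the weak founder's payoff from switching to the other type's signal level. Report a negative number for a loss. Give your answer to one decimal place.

Playing t = 0 the weak founder receives 432.
Deviating to t = 19.7 brings payment 1781 at cost 93 × 19.7 = 1832.1, netting -51.1.
Gain from deviating: -51.1 − 432 = -483.1.
The gain is negative, so the weak type's incentive-compatibility constraint is satisfied.

-483.1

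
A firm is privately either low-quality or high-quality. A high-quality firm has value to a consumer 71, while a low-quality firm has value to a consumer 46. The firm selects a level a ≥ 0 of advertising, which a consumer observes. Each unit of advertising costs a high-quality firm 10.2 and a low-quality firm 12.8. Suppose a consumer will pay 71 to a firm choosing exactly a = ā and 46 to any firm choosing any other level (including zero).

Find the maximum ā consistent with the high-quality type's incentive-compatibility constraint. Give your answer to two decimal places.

2.45

Choosing ā yields the high-quality type 71 − 10.2·ā; choosing zero yields 46.
The high-quality type is indifferent at 71 − 10.2·ā = 46, i.e. ā = (71 − 46) / 10.2 ≈ 2.45.
For any ā above 2.45 the high-quality type would rather pool at zero, so separation collapses.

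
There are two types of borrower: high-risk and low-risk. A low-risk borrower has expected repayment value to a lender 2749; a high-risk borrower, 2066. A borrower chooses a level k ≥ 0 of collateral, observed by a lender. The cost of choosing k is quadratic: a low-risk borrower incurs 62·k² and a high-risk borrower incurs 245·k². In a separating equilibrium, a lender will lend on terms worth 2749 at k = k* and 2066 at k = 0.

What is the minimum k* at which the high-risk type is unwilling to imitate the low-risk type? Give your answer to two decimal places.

The high-risk type at k = 0 receives 2066; imitating at k* yields 2749 − 245·k*².
Indifference: 2066 = 2749 − 245·k*², so k*² = (2749 − 2066) / 245 ≈ 2.7878.
k* = √2.7878 ≈ 1.67.

1.67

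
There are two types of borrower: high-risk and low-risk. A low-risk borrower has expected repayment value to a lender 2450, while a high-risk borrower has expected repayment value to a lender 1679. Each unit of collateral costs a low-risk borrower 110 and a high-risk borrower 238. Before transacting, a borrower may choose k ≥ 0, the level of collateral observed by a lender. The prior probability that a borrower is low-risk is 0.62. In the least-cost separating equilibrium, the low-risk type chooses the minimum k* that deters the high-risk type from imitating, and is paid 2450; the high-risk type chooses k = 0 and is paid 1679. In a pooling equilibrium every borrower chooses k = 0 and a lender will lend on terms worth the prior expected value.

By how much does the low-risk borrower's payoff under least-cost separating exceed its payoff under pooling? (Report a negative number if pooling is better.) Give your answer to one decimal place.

Least-cost separating signal: k* solves 1679 = 2450 − 238·k*, so k* = (2450 − 1679)/238 ≈ 3.2395.
Low-risk type's separating payoff: 2450 − 110 × k* = 2450 − 110 × (2450 − 1679)/238 = 2450 − 84810/238 ≈ 2093.655.
Pooling payoff: 0.62 × 2450 + 0.38 × 1679 = 2157.02.
Difference: 2093.655 − 2157.02 = -63.365, i.e. -63.4 to one decimal place.
The low-risk type would prefer the pooling outcome.

-63.4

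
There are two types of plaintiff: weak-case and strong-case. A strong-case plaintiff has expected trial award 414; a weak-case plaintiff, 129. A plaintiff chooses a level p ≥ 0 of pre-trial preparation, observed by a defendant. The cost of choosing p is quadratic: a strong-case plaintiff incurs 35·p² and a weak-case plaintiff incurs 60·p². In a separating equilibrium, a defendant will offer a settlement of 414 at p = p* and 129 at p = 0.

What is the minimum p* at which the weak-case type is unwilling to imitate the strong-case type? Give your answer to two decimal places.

2.18

The weak-case type at p = 0 receives 129; imitating at p* yields 414 − 60·p*².
Indifference: 129 = 414 − 60·p*², so p*² = (414 − 129) / 60 = 4.75.
p* = √4.75 ≈ 2.18.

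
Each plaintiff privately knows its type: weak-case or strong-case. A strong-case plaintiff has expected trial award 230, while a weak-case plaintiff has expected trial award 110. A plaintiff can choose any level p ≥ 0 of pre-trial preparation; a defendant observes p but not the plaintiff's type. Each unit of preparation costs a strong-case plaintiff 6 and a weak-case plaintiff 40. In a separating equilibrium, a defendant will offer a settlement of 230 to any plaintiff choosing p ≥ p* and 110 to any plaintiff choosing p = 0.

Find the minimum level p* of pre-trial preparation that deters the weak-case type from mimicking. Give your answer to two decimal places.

3.00

A weak-case plaintiff choosing p = 0 receives 110.
Imitating at p* instead would pay 230 at cost 40·p*, netting 230 − 40·p*.
Indifference: 110 = 230 − 40·p*, so p* = (230 − 110) / 40 = 3.00.
At p* the weak-case type's incentive constraint just binds; the strong-case type strictly prefers p* since its per-unit cost is lower.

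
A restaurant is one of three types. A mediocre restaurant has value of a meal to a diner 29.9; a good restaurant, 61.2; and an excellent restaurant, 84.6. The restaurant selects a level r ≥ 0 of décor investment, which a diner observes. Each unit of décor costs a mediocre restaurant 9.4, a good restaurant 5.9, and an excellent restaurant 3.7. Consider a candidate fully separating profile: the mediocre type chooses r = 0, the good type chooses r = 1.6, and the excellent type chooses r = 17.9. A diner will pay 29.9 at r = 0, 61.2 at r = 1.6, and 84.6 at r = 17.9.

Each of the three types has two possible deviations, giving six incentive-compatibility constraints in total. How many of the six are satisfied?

Mediocre (own payoff 29.9): to r=1.6 gives 61.2 − 9.4×1.6 = 46.16 → profitable ✗; to r=17.9 gives 84.6 − 9.4×17.9 = -83.66 → no gain ✓.
Good (own payoff 61.2 − 5.9×1.6 = 51.76): to r=0 gives 29.9 → no gain ✓; to r=17.9 gives 84.6 − 5.9×17.9 = -21.01 → no gain ✓.
Excellent (own payoff 84.6 − 3.7×17.9 = 18.37): to r=0 gives 29.9 → profitable ✗; to r=1.6 gives 61.2 − 3.7×1.6 = 55.28 → profitable ✗.
3 of the 6 constraints hold; not an equilibrium.

3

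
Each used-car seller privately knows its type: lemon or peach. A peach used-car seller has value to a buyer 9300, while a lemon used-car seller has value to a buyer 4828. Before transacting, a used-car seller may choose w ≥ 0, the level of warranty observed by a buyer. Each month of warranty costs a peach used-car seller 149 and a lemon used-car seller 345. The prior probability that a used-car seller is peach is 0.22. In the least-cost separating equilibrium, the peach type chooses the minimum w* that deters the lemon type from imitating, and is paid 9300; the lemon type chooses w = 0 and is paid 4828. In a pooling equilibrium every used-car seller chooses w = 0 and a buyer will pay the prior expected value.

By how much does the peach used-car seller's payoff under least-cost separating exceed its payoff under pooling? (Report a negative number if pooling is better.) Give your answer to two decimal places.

Least-cost separating signal: w* solves 4828 = 9300 − 345·w*, so w* = (9300 − 4828)/345 ≈ 12.9623.
Peach type's separating payoff: 9300 − 149 × w* = 9300 − 149 × (9300 − 4828)/345 = 9300 − 666328/345 ≈ 7368.6145.
Pooling payoff: 0.22 × 9300 + 0.78 × 4828 = 5811.84.
Difference: 7368.6145 − 5811.84 = 1556.7745, i.e. 1556.77 to two decimal places.
The peach type prefers to separate.

1556.77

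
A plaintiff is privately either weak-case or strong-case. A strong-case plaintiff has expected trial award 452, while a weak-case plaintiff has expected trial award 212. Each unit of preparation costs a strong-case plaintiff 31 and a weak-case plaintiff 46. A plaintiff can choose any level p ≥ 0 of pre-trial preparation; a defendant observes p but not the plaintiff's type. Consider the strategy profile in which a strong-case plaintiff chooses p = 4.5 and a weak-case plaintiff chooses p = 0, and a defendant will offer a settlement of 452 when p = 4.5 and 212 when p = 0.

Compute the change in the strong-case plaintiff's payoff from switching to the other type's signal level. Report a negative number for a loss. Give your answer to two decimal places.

Playing p = 4.5 the strong-case plaintiff receives 452 − 31 × 4.5 = 312.5.
Deviating to p = 0 yields 212 instead.
Gain from deviating: 212 − 312.5 = -100.50.
The gain is negative, so the strong-case type's incentive-compatibility constraint is satisfied.

-100.50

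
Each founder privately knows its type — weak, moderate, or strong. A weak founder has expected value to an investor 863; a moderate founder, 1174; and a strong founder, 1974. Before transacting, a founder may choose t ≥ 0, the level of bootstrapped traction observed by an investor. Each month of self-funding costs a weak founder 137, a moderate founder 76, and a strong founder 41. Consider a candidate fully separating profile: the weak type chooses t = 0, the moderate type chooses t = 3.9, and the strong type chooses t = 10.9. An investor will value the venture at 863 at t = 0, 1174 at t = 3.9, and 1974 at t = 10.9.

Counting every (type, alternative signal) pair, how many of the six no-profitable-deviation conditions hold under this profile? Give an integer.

Moderate (own payoff 1174 − 76×3.9 = 877.6): to t=0 gives 863 → no gain ✓; to t=10.9 gives 1974 − 76×10.9 = 1145.6 → profitable ✗.
Strong (own payoff 1974 − 41×10.9 = 1527.1): to t=0 gives 863 → no gain ✓; to t=3.9 gives 1174 − 41×3.9 = 1014.1 → no gain ✓.
Weak (own payoff 863): to t=3.9 gives 1174 − 137×3.9 = 639.7 → no gain ✓; to t=10.9 gives 1974 − 137×10.9 = 480.7 → no gain ✓.
5 of the 6 constraints hold; not an equilibrium.

5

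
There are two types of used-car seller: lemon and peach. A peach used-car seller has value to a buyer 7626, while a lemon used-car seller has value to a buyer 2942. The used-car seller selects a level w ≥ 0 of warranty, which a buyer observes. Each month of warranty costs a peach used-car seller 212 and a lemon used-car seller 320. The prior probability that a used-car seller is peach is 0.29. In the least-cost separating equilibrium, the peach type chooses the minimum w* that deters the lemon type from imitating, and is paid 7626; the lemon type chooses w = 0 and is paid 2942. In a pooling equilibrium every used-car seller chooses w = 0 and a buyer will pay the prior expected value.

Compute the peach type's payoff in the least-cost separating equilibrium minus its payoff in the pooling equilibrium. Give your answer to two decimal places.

222.49

Least-cost separating signal: w* solves 2942 = 7626 − 320·w*, so w* = (7626 − 2942)/320 = 14.6375.
Peach type's separating payoff: 7626 − 212 × w* = 7626 − 212 × (7626 − 2942)/320 = 7626 − 993008/320 = 4522.85.
Pooling payoff: 0.29 × 7626 + 0.71 × 2942 = 4300.36.
Difference: 4522.85 − 4300.36 = 222.49.
The peach type prefers to separate.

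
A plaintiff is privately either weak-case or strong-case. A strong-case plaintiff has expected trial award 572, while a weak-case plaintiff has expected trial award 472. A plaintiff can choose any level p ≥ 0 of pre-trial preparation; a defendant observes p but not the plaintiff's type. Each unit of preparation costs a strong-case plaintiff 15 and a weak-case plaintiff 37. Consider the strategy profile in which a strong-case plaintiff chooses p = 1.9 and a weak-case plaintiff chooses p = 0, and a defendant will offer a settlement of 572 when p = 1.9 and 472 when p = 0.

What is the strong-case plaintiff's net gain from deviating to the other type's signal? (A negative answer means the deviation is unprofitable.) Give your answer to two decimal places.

Playing p = 1.9 the strong-case plaintiff receives 572 − 15 × 1.9 = 543.5.
Deviating to p = 0 yields 472 instead.
Gain from deviating: 472 − 543.5 = -71.50.
The gain is negative, so the strong-case type's incentive-compatibility constraint is satisfied.

-71.50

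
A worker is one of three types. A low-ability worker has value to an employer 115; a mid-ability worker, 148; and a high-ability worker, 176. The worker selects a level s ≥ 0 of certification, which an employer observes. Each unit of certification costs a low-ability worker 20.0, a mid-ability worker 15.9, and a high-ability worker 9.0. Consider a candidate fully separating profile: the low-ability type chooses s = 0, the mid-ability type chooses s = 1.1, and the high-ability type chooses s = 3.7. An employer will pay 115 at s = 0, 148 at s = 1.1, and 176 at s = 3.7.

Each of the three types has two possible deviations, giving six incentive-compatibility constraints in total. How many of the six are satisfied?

5

Mid-ability (own payoff 148 − 15.9×1.1 = 130.51): to s=0 gives 115 → no gain ✓; to s=3.7 gives 176 − 15.9×3.7 = 117.17 → no gain ✓.
Low-ability (own payoff 115): to s=1.1 gives 148 − 20.0×1.1 = 126 → profitable ✗; to s=3.7 gives 176 − 20.0×3.7 = 102 → no gain ✓.
High-ability (own payoff 176 − 9.0×3.7 = 142.7): to s=0 gives 115 → no gain ✓; to s=1.1 gives 148 − 9.0×1.1 = 138.1 → no gain ✓.
5 of the 6 constraints hold; not an equilibrium.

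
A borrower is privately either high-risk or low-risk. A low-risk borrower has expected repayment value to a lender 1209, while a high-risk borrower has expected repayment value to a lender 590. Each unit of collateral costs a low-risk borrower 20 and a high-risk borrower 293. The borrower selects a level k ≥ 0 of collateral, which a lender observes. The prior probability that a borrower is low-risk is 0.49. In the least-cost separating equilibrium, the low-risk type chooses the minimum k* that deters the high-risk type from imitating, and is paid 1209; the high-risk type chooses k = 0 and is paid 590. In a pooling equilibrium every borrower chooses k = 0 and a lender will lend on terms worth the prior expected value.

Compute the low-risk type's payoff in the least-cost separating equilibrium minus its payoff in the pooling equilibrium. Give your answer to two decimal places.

Least-cost separating signal: k* solves 590 = 1209 − 293·k*, so k* = (1209 − 590)/293 ≈ 2.1126.
Low-risk type's separating payoff: 1209 − 20 × k* = 1209 − 20 × (1209 − 590)/293 = 1209 − 12380/293 ≈ 1166.7474.
Pooling payoff: 0.49 × 1209 + 0.51 × 590 = 893.31.
Difference: 1166.7474 − 893.31 = 273.4374, i.e. 273.44 to two decimal places.
The low-risk type prefers to separate.

273.44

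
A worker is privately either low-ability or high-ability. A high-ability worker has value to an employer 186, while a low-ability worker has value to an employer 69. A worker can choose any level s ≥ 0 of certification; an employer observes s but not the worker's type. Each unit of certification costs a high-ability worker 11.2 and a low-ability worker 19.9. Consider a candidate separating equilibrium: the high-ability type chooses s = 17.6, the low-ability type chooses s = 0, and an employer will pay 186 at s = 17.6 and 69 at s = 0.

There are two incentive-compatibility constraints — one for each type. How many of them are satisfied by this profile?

High-ability type: signal → 186 − 11.2 × 17.6 = -11.12; deviate to 0 → 69. IC fails (-11.12 < 69).
Low-ability type: stay at 0 → 69; mimic → 186 − 19.9 × 17.6 = -164.24. IC holds (69 ≥ -164.24).
1 of 2 constraints hold, so this profile is not an equilibrium.

1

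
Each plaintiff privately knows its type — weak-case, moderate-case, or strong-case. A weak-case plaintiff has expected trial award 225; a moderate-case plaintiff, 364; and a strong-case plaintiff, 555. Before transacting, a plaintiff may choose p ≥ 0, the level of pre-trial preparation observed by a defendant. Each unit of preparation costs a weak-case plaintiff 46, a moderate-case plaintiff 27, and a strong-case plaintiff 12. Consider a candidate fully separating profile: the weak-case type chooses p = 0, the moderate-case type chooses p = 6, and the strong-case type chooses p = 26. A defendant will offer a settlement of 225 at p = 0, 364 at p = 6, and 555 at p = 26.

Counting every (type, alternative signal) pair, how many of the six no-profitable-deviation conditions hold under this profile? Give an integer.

4

Strong-case (own payoff 555 − 12×26 = 243): to p=0 gives 225 → no gain ✓; to p=6 gives 364 − 12×6 = 292 → profitable ✗.
Weak-case (own payoff 225): to p=6 gives 364 − 46×6 = 88 → no gain ✓; to p=26 gives 555 − 46×26 = -641 → no gain ✓.
Moderate-case (own payoff 364 − 27×6 = 202): to p=0 gives 225 → profitable ✗; to p=26 gives 555 − 27×26 = -147 → no gain ✓.
4 of the 6 constraints hold; not an equilibrium.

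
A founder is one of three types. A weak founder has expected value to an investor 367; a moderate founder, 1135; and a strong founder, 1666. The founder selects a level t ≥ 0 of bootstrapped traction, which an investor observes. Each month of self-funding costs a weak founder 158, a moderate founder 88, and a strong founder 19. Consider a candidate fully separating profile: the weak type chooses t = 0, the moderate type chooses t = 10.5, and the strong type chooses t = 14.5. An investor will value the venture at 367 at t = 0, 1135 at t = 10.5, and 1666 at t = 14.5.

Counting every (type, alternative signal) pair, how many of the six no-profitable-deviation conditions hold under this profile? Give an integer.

Strong (own payoff 1666 − 19×14.5 = 1390.5): to t=0 gives 367 → no gain ✓; to t=10.5 gives 1135 − 19×10.5 = 935.5 → no gain ✓.
Moderate (own payoff 1135 − 88×10.5 = 211): to t=0 gives 367 → profitable ✗; to t=14.5 gives 1666 − 88×14.5 = 390 → profitable ✗.
Weak (own payoff 367): to t=10.5 gives 1135 − 158×10.5 = -524 → no gain ✓; to t=14.5 gives 1666 − 158×14.5 = -625 → no gain ✓.
4 of the 6 constraints hold; not an equilibrium.

4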